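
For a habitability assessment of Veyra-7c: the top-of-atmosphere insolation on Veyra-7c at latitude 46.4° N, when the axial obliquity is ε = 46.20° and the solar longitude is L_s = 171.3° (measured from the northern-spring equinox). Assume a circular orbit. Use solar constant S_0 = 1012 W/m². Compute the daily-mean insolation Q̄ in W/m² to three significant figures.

Q̄ ≈ 262 W/m²

Solar declination: sin δ = sin ε · sin L_s = sin 46.20° × sin 171.3° = 0.10917, so δ = +6.268°.
cos h₀ = −tan(+46.4°) tan(+6.268°) = -0.1153, h₀ = 1.6864 rad.
Bracket: h₀ sin ϕ sin δ + cos ϕ cos δ sin h₀ = 1.6864×0.72417×0.10917 + 0.68962×0.99402×0.99333 = 0.133323 + 0.680924 = 0.814247.
Q̄ = (S_0/π) × [bracket] = (1012/π) × 0.814247 = 262.3 W/m².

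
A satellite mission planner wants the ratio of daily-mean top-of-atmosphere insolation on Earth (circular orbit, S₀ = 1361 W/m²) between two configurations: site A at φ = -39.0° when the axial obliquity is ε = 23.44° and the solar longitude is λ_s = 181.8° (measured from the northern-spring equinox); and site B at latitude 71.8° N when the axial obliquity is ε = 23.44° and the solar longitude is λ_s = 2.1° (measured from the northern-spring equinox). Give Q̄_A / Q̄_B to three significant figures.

Q̄_A / Q̄_B ≈ 2.36

— Configuration A (φ=-39.0°):
Solar declination: sin δ = sin ε · sin λ_s = sin 23.44° × sin 181.8° = -0.01249, so δ = -0.716°.
cos H₀ = −tan(-39.0°) tan(-0.716°) = -0.0101, H₀ = 1.5809 rad.
Bracket: H₀ sin φ sin δ + cos φ cos δ sin H₀ = 1.5809×-0.62932×-0.01249 + 0.77715×0.99992×0.99995 = 0.012426 + 0.777049 = 0.789475.
Q̄ = (S₀/π) × [bracket] = (1361/π) × 0.789475 = 342.02 W/m².
— Configuration B (φ=+71.8°):
Solar declination: sin δ = sin ε · sin λ_s = sin 23.44° × sin 2.1° = 0.01458, so δ = +0.835°.
cos H₀ = −tan(+71.8°) tan(+0.835°) = -0.0443, H₀ = 1.6152 rad.
Bracket: H₀ sin φ sin δ + cos φ cos δ sin H₀ = 1.6152×0.94997×0.01458 + 0.31233×0.99989×0.99902 = 0.022371 + 0.311990 = 0.334361.
Q̄ = (S₀/π) × [bracket] = (1361/π) × 0.334361 = 144.85 W/m².
Ratio Q̄_A / Q̄_B = 342.02 / 144.85 = 2.361.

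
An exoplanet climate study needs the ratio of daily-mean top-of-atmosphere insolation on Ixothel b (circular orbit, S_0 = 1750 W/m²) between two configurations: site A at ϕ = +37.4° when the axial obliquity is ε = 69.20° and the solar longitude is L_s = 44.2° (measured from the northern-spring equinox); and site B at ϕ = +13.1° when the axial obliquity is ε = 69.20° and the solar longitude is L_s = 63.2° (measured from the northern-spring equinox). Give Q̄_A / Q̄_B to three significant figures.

— Configuration A (ϕ=+37.4°):
Solar declination: sin δ = sin ε · sin L_s = sin 69.20° × sin 44.2° = 0.65173, so δ = +40.672°.
cos h₀ = −tan(+37.4°) tan(+40.672°) = -0.6570, h₀ = 2.2876 rad.
Bracket: h₀ sin ϕ sin δ + cos ϕ cos δ sin h₀ = 2.2876×0.60738×0.65173 + 0.79441×0.75845×0.75391 = 0.905541 + 0.454246 = 1.359787.
Q̄ = (S_0/π) × [bracket] = (1750/π) × 1.359787 = 757.46 W/m².
— Configuration B (ϕ=+13.1°):
Solar declination: sin δ = sin ε · sin L_s = sin 69.20° × sin 63.2° = 0.83441, so δ = +56.555°.
cos h₀ = −tan(+13.1°) tan(+56.555°) = -0.3523, h₀ = 1.9308 rad.
Bracket: h₀ sin ϕ sin δ + cos ϕ cos δ sin h₀ = 1.9308×0.22665×0.83441 + 0.97398×0.55114×0.93588 = 0.365151 + 0.502380 = 0.867531.
Q̄ = (S_0/π) × [bracket] = (1750/π) × 0.867531 = 483.25 W/m².
Ratio Q̄_A / Q̄_B = 757.46 / 483.25 = 1.567.

Q̄_A / Q̄_B ≈ 1.57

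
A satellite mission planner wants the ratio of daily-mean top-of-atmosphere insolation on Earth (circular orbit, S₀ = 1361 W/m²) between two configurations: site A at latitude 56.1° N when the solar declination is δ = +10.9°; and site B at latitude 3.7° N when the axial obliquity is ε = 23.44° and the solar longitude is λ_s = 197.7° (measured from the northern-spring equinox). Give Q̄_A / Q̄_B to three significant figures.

Q̄_A / Q̄_B ≈ 0.835

— Configuration A (φ=+56.1°):
cos H₀ = −tan(+56.1°) tan(+10.900°) = -0.2866, H₀ = 1.8614 rad.
Bracket: H₀ sin φ sin δ + cos φ cos δ sin H₀ = 1.8614×0.83001×0.18910 + 0.55775×0.98196×0.95806 = 0.292156 + 0.524718 = 0.816874.
Q̄ = (S₀/π) × [bracket] = (1361/π) × 0.816874 = 353.89 W/m².
— Configuration B (φ=+3.7°):
Solar declination: sin δ = sin ε · sin λ_s = sin 23.44° × sin 197.7° = -0.12094, so δ = -6.946°.
cos H₀ = −tan(+3.7°) tan(-6.946°) = 0.0079, H₀ = 1.5629 rad.
Bracket: H₀ sin φ sin δ + cos φ cos δ sin H₀ = 1.5629×0.06453×-0.12094 + 0.99792×0.99266×0.99997 = -0.012197 + 0.990566 = 0.978369.
Q̄ = (S₀/π) × [bracket] = (1361/π) × 0.978369 = 423.85 W/m².
Ratio Q̄_A / Q̄_B = 353.89 / 423.85 = 0.8349.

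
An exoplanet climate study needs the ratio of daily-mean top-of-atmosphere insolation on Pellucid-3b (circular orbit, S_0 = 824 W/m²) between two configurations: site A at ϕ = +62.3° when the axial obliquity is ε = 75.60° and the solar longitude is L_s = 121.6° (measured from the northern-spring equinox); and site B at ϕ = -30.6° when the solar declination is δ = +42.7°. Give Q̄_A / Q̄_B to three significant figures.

— Configuration A (ϕ=+62.3°):
Solar declination: sin δ = sin ε · sin L_s = sin 75.60° × sin 121.6° = 0.82497, so δ = +55.585°.
cos h₀ = −tan(+62.3°) tan(+55.585°) = -2.7802 ≤ −1 ⇒ polar day, h₀ = π.
Bracket: h₀ sin ϕ sin δ + cos ϕ cos δ sin h₀ = 3.1416×0.88539×0.82497 + 0.46484×0.56518×0.00000 = 2.294688 + 0.000000 = 2.294688.
Q̄ = (S_0/π) × [bracket] = (824/π) × 2.294688 = 601.87 W/m².
— Configuration B (ϕ=-30.6°):
cos h₀ = −tan(-30.6°) tan(+42.700°) = 0.5457, h₀ = 0.9935 rad.
Bracket: h₀ sin ϕ sin δ + cos ϕ cos δ sin h₀ = 0.9935×-0.50904×0.67816 + 0.86074×0.73491×0.83796 = -0.342967 + 0.530065 = 0.187098.
Q̄ = (S_0/π) × [bracket] = (824/π) × 0.187098 = 49.073 W/m².
Ratio Q̄_A / Q̄_B = 601.87 / 49.073 = 12.26.

Q̄_A / Q̄_B ≈ 12.3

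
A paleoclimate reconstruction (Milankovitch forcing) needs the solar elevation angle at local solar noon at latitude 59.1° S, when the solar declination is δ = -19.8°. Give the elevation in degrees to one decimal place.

At local noon the hour angle is zero, so the zenith angle equals |ϕ − δ| = |-59.1° − (-19.800°)| = 39.300°.
Elevation = 90° − 39.300° = 50.7°.

50.7°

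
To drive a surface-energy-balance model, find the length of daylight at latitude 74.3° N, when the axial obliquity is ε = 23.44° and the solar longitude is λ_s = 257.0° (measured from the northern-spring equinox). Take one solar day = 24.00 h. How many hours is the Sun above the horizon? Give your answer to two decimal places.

0.00 h

Solar declination: sin δ = sin ε · sin λ_s = sin 23.44° × sin 257.0° = -0.38759, so δ = -22.805°.
cos H₀ = −tan φ · tan δ = 1.4958 ≥ 1, so the Sun never rises (polar night) and H₀ = 0.
Daylight = 2H₀/(2π) × 24.00 h = (0.0000/π) × 24.00 = 0.00 h.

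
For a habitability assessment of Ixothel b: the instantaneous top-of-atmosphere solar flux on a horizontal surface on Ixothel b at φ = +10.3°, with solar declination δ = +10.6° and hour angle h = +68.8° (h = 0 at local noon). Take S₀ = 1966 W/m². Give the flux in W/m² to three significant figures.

cos θ_z = sin φ sin δ + cos φ cos δ cos h = 0.032891 + 0.349725 = 0.382616.
Flux = S₀ · cos θ_z = 1966 × 0.382616 = 752.2 W/m².

752 W/m²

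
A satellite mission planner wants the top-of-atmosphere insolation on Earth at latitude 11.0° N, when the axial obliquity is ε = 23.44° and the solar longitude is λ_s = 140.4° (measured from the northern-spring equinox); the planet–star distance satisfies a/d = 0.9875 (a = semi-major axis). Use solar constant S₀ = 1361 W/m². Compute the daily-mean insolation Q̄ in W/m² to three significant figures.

Q̄ ≈ 434 W/m²

Solar declination: sin δ = sin ε · sin λ_s = sin 23.44° × sin 140.4° = 0.25356, so δ = +14.688°.
cos H₀ = −tan(+11.0°) tan(+14.688°) = -0.0510, H₀ = 1.6218 rad.
Bracket: H₀ sin φ sin δ + cos φ cos δ sin H₀ = 1.6218×0.19081×0.25356 + 0.98163×0.96732×0.99870 = 0.078466 + 0.948316 = 1.026782.
Inverse-square distance factor (a/d)² = 0.9875² = 0.975156.
Q̄ = (S₀/π) × 0.975156 × [bracket] = (1361/π) × 0.975156 × 1.026782 = 433.8 W/m².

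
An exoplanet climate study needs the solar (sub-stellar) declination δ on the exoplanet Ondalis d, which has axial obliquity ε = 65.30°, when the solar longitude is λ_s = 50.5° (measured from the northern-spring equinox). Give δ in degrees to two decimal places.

sin δ = sin ε · sin λ_s = sin 65.30° × sin 50.5° = 0.701027.
δ = arcsin(0.701027) = +44.51°.

δ = +44.51°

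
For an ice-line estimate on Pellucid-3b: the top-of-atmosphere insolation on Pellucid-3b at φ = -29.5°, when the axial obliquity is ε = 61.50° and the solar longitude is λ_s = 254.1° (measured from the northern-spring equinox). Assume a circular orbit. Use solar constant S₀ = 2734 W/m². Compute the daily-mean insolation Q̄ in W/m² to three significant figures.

Q̄ ≈ 1.15e+03 W/m²

Solar declination: sin δ = sin ε · sin λ_s = sin 61.50° × sin 254.1° = -0.84519, so δ = -57.693°.
cos H₀ = −tan(-29.5°) tan(-57.693°) = -0.8947, H₀ = 2.6786 rad.
Bracket: H₀ sin φ sin δ + cos φ cos δ sin H₀ = 2.6786×-0.49242×-0.84519 + 0.87036×0.53446×0.44664 = 1.114802 + 0.207765 = 1.322567.
Q̄ = (S₀/π) × [bracket] = (2734/π) × 1.322567 = 1151 W/m².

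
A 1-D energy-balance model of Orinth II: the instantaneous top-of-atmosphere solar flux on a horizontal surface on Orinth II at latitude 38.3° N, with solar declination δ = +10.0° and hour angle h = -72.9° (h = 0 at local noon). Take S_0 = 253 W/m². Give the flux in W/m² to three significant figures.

84.7 W/m²

cos θ_z = sin ϕ sin δ + cos ϕ cos δ cos h = 0.107623 + 0.227250 = 0.334873.
Flux = S_0 · cos θ_z = 253 × 0.334873 = 84.72 W/m².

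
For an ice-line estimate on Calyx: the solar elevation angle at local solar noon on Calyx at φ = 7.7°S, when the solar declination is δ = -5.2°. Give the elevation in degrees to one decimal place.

At local noon the hour angle is zero, so the zenith angle equals |φ − δ| = |-7.7° − (-5.200°)| = 2.500°.
Elevation = 90° − 2.500° = 87.5°.

87.5°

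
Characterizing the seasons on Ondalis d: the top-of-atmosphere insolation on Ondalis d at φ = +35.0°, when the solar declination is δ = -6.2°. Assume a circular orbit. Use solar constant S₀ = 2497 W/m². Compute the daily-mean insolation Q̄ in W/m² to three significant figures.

Q̄ ≈ 572 W/m²

cos H₀ = −tan(+35.0°) tan(-6.200°) = 0.0761, H₀ = 1.4947 rad.
Bracket: H₀ sin φ sin δ + cos φ cos δ sin H₀ = 1.4947×0.57358×-0.10800 + 0.81915×0.99415×0.99710 = -0.092592 + 0.811996 = 0.719404.
Q̄ = (S₀/π) × [bracket] = (2497/π) × 0.719404 = 571.8 W/m².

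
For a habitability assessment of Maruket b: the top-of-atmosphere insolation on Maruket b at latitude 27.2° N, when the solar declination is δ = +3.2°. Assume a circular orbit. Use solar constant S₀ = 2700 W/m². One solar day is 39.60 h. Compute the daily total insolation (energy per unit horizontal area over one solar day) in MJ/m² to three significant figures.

114 MJ/m²

cos H₀ = −tan(+27.2°) tan(+3.200°) = -0.0287, H₀ = 1.5995 rad.
Bracket: H₀ sin φ sin δ + cos φ cos δ sin H₀ = 1.5995×0.45710×0.05582 + 0.88942×0.99844×0.99959 = 0.040812 + 0.887668 = 0.928480.
Q̄ = (S₀/π) × [bracket] = (2700/π) × 0.928480 = 797.97 W/m².
Daily total = Q̄ × 39.60 h × 3600 s/h = 797.97 × 39.60 × 3600 / 10⁶ = 113.8 MJ/m².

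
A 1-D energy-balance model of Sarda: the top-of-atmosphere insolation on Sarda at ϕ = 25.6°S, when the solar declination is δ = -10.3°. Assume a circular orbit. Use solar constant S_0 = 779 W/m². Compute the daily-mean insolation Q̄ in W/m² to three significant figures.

cos h₀ = −tan(-25.6°) tan(-10.300°) = -0.0871, h₀ = 1.6580 rad.
Bracket: h₀ sin ϕ sin δ + cos ϕ cos δ sin h₀ = 1.6580×-0.43209×-0.17880 + 0.90183×0.98389×0.99620 = 0.128093 + 0.883930 = 1.012023.
Q̄ = (S_0/π) × [bracket] = (779/π) × 1.012023 = 250.9 W/m².

Q̄ ≈ 251 W/m²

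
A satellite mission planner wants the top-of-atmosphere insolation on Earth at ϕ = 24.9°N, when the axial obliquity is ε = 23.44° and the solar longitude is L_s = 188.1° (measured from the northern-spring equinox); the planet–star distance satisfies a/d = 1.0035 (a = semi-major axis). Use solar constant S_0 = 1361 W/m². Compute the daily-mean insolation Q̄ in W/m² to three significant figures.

Q̄ ≈ 379 W/m²

Solar declination: sin δ = sin ε · sin L_s = sin 23.44° × sin 188.1° = -0.05605, so δ = -3.213°.
cos h₀ = −tan(+24.9°) tan(-3.213°) = 0.0261, h₀ = 1.5447 rad.
Bracket: h₀ sin ϕ sin δ + cos ϕ cos δ sin h₀ = 1.5447×0.42104×-0.05605 + 0.90704×0.99843×0.99966 = -0.036454 + 0.905308 = 0.868854.
Inverse-square distance factor (a/d)² = 1.0035² = 1.007012.
Q̄ = (S_0/π) × 1.007012 × [bracket] = (1361/π) × 1.007012 × 0.868854 = 379.0 W/m².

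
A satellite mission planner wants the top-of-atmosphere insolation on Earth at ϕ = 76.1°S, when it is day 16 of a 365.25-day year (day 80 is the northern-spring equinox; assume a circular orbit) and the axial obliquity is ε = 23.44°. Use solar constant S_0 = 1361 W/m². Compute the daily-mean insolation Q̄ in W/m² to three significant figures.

Solar longitude: L_s = 360° × (16 − 80)/365.25 = -63.080°, i.e. -63.080° + 360° = 296.920°.
sin δ = sin 23.44° × sin 296.920° = -0.35468, so δ = -20.774°.
cos h₀ = −tan(-76.1°) tan(-20.774°) = -1.5329 ≤ −1 ⇒ polar day, h₀ = π.
Bracket: h₀ sin ϕ sin δ + cos ϕ cos δ sin h₀ = 3.1416×-0.97072×-0.35468 + 0.24023×0.93499×0.00000 = 1.081637 + 0.000000 = 1.081637.
Q̄ = (S_0/π) × [bracket] = (1361/π) × 1.081637 = 468.6 W/m².

Q̄ ≈ 469 W/m²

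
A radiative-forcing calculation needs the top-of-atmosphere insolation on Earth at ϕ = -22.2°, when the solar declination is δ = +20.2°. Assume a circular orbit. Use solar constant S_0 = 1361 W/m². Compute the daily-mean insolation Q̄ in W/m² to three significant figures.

Q̄ ≈ 292 W/m²

cos h₀ = −tan(-22.2°) tan(+20.200°) = 0.1501, h₀ = 1.4201 rad.
Bracket: h₀ sin ϕ sin δ + cos ϕ cos δ sin h₀ = 1.4201×-0.37784×0.34530 + 0.92587×0.93849×0.98866 = -0.185278 + 0.859066 = 0.673788.
Q̄ = (S_0/π) × [bracket] = (1361/π) × 0.673788 = 291.9 W/m².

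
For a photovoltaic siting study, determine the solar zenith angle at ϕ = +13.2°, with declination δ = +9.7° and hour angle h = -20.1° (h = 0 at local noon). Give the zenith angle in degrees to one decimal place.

θ_z = 20.0°

cos θ_z = sin ϕ sin δ + cos ϕ cos δ cos h = 0.038475 + 0.901211 = 0.939686.
θ_z = arccos(0.939686) = 20.0°.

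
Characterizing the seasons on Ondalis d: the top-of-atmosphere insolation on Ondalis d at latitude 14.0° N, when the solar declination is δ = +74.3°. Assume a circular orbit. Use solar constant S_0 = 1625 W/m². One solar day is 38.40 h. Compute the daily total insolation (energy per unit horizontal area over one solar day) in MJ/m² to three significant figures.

53.0 MJ/m²

cos h₀ = −tan(+14.0°) tan(+74.300°) = -0.8870, h₀ = 2.6616 rad.
Bracket: h₀ sin ϕ sin δ + cos ϕ cos δ sin h₀ = 2.6616×0.24192×0.96269 + 0.97030×0.27060×0.46175 = 0.619871 + 0.121239 = 0.741110.
Q̄ = (S_0/π) × [bracket] = (1625/π) × 0.741110 = 383.34 W/m².
Daily total = Q̄ × 38.40 h × 3600 s/h = 383.34 × 38.40 × 3600 / 10⁶ = 52.99 MJ/m².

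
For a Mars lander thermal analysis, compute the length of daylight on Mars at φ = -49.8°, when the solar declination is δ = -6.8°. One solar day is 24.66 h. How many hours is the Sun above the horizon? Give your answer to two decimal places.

cos H₀ = −tan φ · tan δ = −tan(-49.8°) × tan(-6.800°) = -0.1411, so H₀ = 1.7124 rad = 98.11°.
Daylight = 2H₀/(2π) × 24.66 h = (1.7124/π) × 24.66 = 13.44 h.

13.44 h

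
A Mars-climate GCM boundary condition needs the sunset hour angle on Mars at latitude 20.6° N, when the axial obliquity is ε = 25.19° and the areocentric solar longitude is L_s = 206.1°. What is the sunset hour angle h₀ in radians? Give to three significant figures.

h₀ = 1.50 rad

sin δ = sin 25.19° × sin 206.1° = -0.18725, so δ = -10.792°.
cos h₀ = −tan ϕ · tan δ = −tan(+20.6°) × tan(-10.792°) = 0.0716, so h₀ = 1.4991 rad = 85.89°.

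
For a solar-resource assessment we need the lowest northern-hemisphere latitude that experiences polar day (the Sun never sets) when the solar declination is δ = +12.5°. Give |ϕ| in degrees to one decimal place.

|ϕ| = 77.5°

Polar day requires cos h₀ = −tan ϕ tan δ ≤ −1, i.e. tan ϕ tan δ ≥ 1.
The boundary is |tan ϕ| · |tan δ| = 1, so |ϕ| = 90° − |δ| = 90° − 12.5° = 77.5° in the northern hemisphere.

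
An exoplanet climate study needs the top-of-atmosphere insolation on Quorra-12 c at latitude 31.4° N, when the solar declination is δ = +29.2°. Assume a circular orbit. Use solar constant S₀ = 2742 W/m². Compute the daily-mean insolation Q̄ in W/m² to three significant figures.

cos H₀ = −tan(+31.4°) tan(+29.200°) = -0.3411, H₀ = 1.9189 rad.
Bracket: H₀ sin φ sin δ + cos φ cos δ sin H₀ = 1.9189×0.52101×0.48786 + 0.85355×0.87292×0.94001 = 0.487746 + 0.700383 = 1.188129.
Q̄ = (S₀/π) × [bracket] = (2742/π) × 1.188129 = 1037 W/m².

Q̄ ≈ 1.04e+03 W/m²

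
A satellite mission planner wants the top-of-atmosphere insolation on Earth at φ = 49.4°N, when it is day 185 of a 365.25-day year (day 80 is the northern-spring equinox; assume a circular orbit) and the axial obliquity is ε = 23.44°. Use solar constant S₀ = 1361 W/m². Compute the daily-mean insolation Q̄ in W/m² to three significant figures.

Q̄ ≈ 492 W/m²

Solar longitude: λ_s = 360° × (185 − 80)/365.25 = 103.491°.
sin δ = sin 23.44° × sin 103.491° = 0.38681, so δ = +22.756°.
cos H₀ = −tan(+49.4°) tan(+22.756°) = -0.4894, H₀ = 2.0822 rad.
Bracket: H₀ sin φ sin δ + cos φ cos δ sin H₀ = 2.0822×0.75927×0.38681 + 0.65077×0.92216×0.87206 = 0.611528 + 0.523335 = 1.134863.
Q̄ = (S₀/π) × [bracket] = (1361/π) × 1.134863 = 491.6 W/m².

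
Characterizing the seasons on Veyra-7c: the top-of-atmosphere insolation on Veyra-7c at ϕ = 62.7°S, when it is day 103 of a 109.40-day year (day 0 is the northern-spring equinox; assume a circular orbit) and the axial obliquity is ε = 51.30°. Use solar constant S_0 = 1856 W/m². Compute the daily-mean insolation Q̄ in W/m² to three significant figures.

Solar longitude: L_s = 360° × (103 − 0)/109.40 = 338.940°.
sin δ = sin 51.30° × sin 338.940° = -0.28045, so δ = -16.287°.
cos h₀ = −tan(-62.7°) tan(-16.287°) = -0.5661, h₀ = 2.1725 rad.
Bracket: h₀ sin ϕ sin δ + cos ϕ cos δ sin h₀ = 2.1725×-0.88862×-0.28045 + 0.45865×0.95987×0.82435 = 0.541416 + 0.362915 = 0.904331.
Q̄ = (S_0/π) × [bracket] = (1856/π) × 0.904331 = 534.3 W/m².

Q̄ ≈ 534 W/m²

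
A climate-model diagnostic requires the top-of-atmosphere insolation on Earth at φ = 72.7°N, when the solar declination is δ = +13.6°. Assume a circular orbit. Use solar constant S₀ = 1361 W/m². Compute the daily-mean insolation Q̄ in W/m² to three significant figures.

cos H₀ = −tan(+72.7°) tan(+13.600°) = -0.7767, H₀ = 2.4603 rad.
Bracket: H₀ sin φ sin δ + cos φ cos δ sin H₀ = 2.4603×0.95476×0.23514 + 0.29737×0.97196×0.62983 = 0.552343 + 0.182041 = 0.734384.
Q̄ = (S₀/π) × [bracket] = (1361/π) × 0.734384 = 318.1 W/m².

Q̄ ≈ 318 W/m²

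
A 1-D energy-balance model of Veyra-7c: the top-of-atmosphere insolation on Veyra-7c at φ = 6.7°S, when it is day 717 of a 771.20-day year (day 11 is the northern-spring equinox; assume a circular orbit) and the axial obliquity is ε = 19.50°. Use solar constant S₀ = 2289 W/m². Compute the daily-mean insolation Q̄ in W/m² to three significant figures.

Solar longitude: λ_s = 360° × (717 − 11)/771.20 = 329.564°.
sin δ = sin 19.50° × sin 329.564° = -0.16910, so δ = -9.735°.
cos H₀ = −tan(-6.7°) tan(-9.735°) = -0.0202, H₀ = 1.5910 rad.
Bracket: H₀ sin φ sin δ + cos φ cos δ sin H₀ = 1.5910×-0.11667×-0.16910 + 0.99317×0.98560×0.99980 = 0.031389 + 0.978673 = 1.010062.
Q̄ = (S₀/π) × [bracket] = (2289/π) × 1.010062 = 735.9 W/m².

Q̄ ≈ 736 W/m²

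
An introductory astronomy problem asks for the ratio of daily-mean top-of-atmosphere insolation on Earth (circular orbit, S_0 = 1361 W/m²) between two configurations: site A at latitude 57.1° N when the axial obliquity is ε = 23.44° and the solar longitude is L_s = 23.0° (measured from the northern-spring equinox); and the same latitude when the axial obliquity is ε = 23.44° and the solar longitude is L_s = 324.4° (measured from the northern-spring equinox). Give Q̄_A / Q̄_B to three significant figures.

Q̄_A / Q̄_B ≈ 2.92

— Configuration A (ϕ=+57.1°):
Solar declination: sin δ = sin ε · sin L_s = sin 23.44° × sin 23.0° = 0.15543, so δ = +8.942°.
cos h₀ = −tan(+57.1°) tan(+8.942°) = -0.2432, h₀ = 1.8165 rad.
Bracket: h₀ sin ϕ sin δ + cos ϕ cos δ sin h₀ = 1.8165×0.83962×0.15543 + 0.54317×0.98785×0.96997 = 0.237057 + 0.520457 = 0.757514.
Q̄ = (S_0/π) × [bracket] = (1361/π) × 0.757514 = 328.17 W/m².
— Configuration B (ϕ=+57.1°):
Solar declination: sin δ = sin ε · sin L_s = sin 23.44° × sin 324.4° = -0.23156, so δ = -13.389°.
cos h₀ = −tan(+57.1°) tan(-13.389°) = 0.3679, h₀ = 1.1940 rad.
Bracket: h₀ sin ϕ sin δ + cos ϕ cos δ sin h₀ = 1.1940×0.83962×-0.23156 + 0.54317×0.97282×0.92985 = -0.232140 + 0.491339 = 0.259199.
Q̄ = (S_0/π) × [bracket] = (1361/π) × 0.259199 = 112.29 W/m².
Ratio Q̄_A / Q̄_B = 328.17 / 112.29 = 2.923.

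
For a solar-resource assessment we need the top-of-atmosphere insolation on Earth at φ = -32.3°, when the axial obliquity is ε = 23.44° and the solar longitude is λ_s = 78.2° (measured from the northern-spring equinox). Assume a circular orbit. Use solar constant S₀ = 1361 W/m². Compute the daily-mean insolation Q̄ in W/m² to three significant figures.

Solar declination: sin δ = sin ε · sin λ_s = sin 23.44° × sin 78.2° = 0.38938, so δ = +22.916°.
cos H₀ = −tan(-32.3°) tan(+22.916°) = 0.2672, H₀ = 1.3003 rad.
Bracket: H₀ sin φ sin δ + cos φ cos δ sin H₀ = 1.3003×-0.53435×0.38938 + 0.84526×0.92108×0.96363 = -0.270547 + 0.750236 = 0.479689.
Q̄ = (S₀/π) × [bracket] = (1361/π) × 0.479689 = 207.8 W/m².

Q̄ ≈ 208 W/m²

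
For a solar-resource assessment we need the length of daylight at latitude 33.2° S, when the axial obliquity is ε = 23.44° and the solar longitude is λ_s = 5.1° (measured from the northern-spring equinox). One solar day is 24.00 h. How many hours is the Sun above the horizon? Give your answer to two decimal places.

Solar declination: sin δ = sin ε · sin λ_s = sin 23.44° × sin 5.1° = 0.03536, so δ = +2.026°.
cos H₀ = −tan φ · tan δ = −tan(-33.2°) × tan(+2.026°) = 0.0232, so H₀ = 1.5476 rad = 88.67°.
Daylight = 2H₀/(2π) × 24.00 h = (1.5476/π) × 24.00 = 11.82 h.

11.82 h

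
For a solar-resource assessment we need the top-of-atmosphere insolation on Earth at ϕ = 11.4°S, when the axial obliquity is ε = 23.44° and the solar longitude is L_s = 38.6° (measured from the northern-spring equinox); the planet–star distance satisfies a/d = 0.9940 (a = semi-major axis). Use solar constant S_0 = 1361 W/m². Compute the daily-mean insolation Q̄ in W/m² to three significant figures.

Solar declination: sin δ = sin ε · sin L_s = sin 23.44° × sin 38.6° = 0.24817, so δ = +14.369°.
cos h₀ = −tan(-11.4°) tan(+14.369°) = 0.0517, h₀ = 1.5191 rad.
Bracket: h₀ sin ϕ sin δ + cos ϕ cos δ sin h₀ = 1.5191×-0.19766×0.24817 + 0.98027×0.96872×0.99866 = -0.074517 + 0.948335 = 0.873818.
Inverse-square distance factor (a/d)² = 0.9940² = 0.988036.
Q̄ = (S_0/π) × 0.988036 × [bracket] = (1361/π) × 0.988036 × 0.873818 = 374.0 W/m².

Q̄ ≈ 374 W/m²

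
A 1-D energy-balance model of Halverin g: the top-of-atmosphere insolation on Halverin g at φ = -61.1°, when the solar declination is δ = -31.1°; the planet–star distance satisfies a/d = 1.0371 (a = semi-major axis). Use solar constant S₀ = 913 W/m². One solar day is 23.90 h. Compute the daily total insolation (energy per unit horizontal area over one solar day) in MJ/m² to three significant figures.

cos H₀ = −tan(-61.1°) tan(-31.100°) = -1.0928 ≤ −1 ⇒ polar day, H₀ = π.
Bracket: H₀ sin φ sin δ + cos φ cos δ sin H₀ = 3.1416×-0.87546×-0.51653 + 0.48328×0.85627×0.00000 = 1.420636 + 0.000000 = 1.420636.
Inverse-square distance factor (a/d)² = 1.0371² = 1.075576.
Q̄ = (S₀/π) × 1.075576 × [bracket] = (913/π) × 1.075576 × 1.420636 = 444.06 W/m².
Daily total = Q̄ × 23.90 h × 3600 s/h = 444.06 × 23.90 × 3600 / 10⁶ = 38.21 MJ/m².

38.2 MJ/m²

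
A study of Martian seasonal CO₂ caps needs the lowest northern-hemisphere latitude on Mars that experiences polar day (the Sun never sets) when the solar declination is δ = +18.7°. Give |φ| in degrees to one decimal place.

Polar day requires cos H₀ = −tan φ tan δ ≤ −1, i.e. tan φ tan δ ≥ 1.
The boundary is |tan φ| · |tan δ| = 1, so |φ| = 90° − |δ| = 90° − 18.7° = 71.3° in the northern hemisphere.

|φ| = 71.3°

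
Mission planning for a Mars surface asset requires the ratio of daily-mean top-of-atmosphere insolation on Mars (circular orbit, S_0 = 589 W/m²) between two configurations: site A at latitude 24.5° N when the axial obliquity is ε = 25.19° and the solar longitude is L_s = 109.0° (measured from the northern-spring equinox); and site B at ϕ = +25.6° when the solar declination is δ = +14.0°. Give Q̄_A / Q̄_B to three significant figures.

Q̄_A / Q̄_B ≈ 1.06

— Configuration A (ϕ=+24.5°):
Solar declination: sin δ = sin ε · sin L_s = sin 25.19° × sin 109.0° = 0.40243, so δ = +23.730°.
cos h₀ = −tan(+24.5°) tan(+23.730°) = -0.2003, h₀ = 1.7725 rad.
Bracket: h₀ sin ϕ sin δ + cos ϕ cos δ sin h₀ = 1.7725×0.41469×0.40243 + 0.90996×0.91545×0.97973 = 0.295801 + 0.816138 = 1.111939.
Q̄ = (S_0/π) × [bracket] = (589/π) × 1.111939 = 208.47 W/m².
— Configuration B (ϕ=+25.6°):
cos h₀ = −tan(+25.6°) tan(+14.000°) = -0.1195, h₀ = 1.6905 rad.
Bracket: h₀ sin ϕ sin δ + cos ϕ cos δ sin h₀ = 1.6905×0.43209×0.24192 + 0.90183×0.97030×0.99284 = 0.176710 + 0.868780 = 1.045490.
Q̄ = (S_0/π) × [bracket] = (589/π) × 1.045490 = 196.01 W/m².
Ratio Q̄_A / Q̄_B = 208.47 / 196.01 = 1.064.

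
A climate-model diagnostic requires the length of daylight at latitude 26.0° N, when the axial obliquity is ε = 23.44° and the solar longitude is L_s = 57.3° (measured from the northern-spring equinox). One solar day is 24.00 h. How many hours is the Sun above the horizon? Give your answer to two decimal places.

13.33 h

Solar declination: sin δ = sin ε · sin L_s = sin 23.44° × sin 57.3° = 0.33474, so δ = +19.557°.
cos h₀ = −tan ϕ · tan δ = −tan(+26.0°) × tan(+19.557°) = -0.1733, so h₀ = 1.7449 rad = 99.98°.
Daylight = 2h₀/(2π) × 24.00 h = (1.7449/π) × 24.00 = 13.33 h.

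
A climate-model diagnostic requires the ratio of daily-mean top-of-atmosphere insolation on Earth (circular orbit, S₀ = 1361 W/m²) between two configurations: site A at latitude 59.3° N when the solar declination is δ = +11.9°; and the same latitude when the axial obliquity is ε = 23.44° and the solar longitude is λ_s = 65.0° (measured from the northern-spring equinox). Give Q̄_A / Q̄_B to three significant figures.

Q̄_A / Q̄_B ≈ 0.758

— Configuration A (φ=+59.3°):
cos H₀ = −tan(+59.3°) tan(+11.900°) = -0.3549, H₀ = 1.9336 rad.
Bracket: H₀ sin φ sin δ + cos φ cos δ sin H₀ = 1.9336×0.85985×0.20620 + 0.51054×0.97851×0.93490 = 0.342829 + 0.467047 = 0.809876.
Q̄ = (S₀/π) × [bracket] = (1361/π) × 0.809876 = 350.85 W/m².
— Configuration B (φ=+59.3°):
Solar declination: sin δ = sin ε · sin λ_s = sin 23.44° × sin 65.0° = 0.36052, so δ = +21.132°.
cos H₀ = −tan(+59.3°) tan(+21.132°) = -0.6510, H₀ = 2.2796 rad.
Bracket: H₀ sin φ sin δ + cos φ cos δ sin H₀ = 2.2796×0.85985×0.36052 + 0.51054×0.93275×0.75911 = 0.706660 + 0.361493 = 1.068153.
Q̄ = (S₀/π) × [bracket] = (1361/π) × 1.068153 = 462.74 W/m².
Ratio Q̄_A / Q̄_B = 350.85 / 462.74 = 0.7582.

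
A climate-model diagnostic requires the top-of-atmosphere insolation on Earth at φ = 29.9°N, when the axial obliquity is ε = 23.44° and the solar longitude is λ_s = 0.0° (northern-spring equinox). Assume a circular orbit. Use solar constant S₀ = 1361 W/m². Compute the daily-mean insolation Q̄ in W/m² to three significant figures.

Q̄ ≈ 376 W/m²

Solar declination: sin δ = sin ε · sin λ_s = sin 23.44° × sin 0.0° = 0.00000, so δ = +0.000°.
cos H₀ = −tan(+29.9°) tan(+0.000°) = -0.0000, H₀ = 1.5708 rad.
Bracket: H₀ sin φ sin δ + cos φ cos δ sin H₀ = 1.5708×0.49849×0.00000 + 0.86690×1.00000×1.00000 = 0.000000 + 0.866900 = 0.866900.
Q̄ = (S₀/π) × [bracket] = (1361/π) × 0.866900 = 375.6 W/m².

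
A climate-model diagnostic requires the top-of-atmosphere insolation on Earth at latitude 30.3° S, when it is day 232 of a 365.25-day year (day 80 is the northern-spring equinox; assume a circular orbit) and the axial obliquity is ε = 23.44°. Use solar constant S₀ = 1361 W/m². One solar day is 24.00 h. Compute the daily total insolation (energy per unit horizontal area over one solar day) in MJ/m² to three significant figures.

26.0 MJ/m²

Solar longitude: λ_s = 360° × (232 − 80)/365.25 = 149.815°.
sin δ = sin 23.44° × sin 149.815° = 0.20000, so δ = +11.537°.
cos H₀ = −tan(-30.3°) tan(+11.537°) = 0.1193, H₀ = 1.4512 rad.
Bracket: H₀ sin φ sin δ + cos φ cos δ sin H₀ = 1.4512×-0.50453×0.20000 + 0.86340×0.97980×0.99286 = -0.146435 + 0.839919 = 0.693484.
Q̄ = (S₀/π) × [bracket] = (1361/π) × 0.693484 = 300.43 W/m².
Daily total = Q̄ × 24.00 h × 3600 s/h = 300.43 × 24.00 × 3600 / 10⁶ = 25.96 MJ/m².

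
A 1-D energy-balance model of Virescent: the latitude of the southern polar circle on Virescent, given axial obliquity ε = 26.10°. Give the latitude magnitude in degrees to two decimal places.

63.90°

The polar circle is the lowest latitude that experiences at least one full rotation of continuous darkness at the northern-summer solstice; it lies at |φ| = 90° − ε = 90° − 26.10° = 63.90°.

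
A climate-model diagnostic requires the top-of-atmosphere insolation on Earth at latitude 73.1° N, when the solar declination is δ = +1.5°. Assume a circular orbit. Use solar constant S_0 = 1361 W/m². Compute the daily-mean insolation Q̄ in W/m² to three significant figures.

cos h₀ = −tan(+73.1°) tan(+1.500°) = -0.0862, h₀ = 1.6571 rad.
Bracket: h₀ sin ϕ sin δ + cos ϕ cos δ sin h₀ = 1.6571×0.95681×0.02618 + 0.29070×0.99966×0.99628 = 0.041509 + 0.289520 = 0.331029.
Q̄ = (S_0/π) × [bracket] = (1361/π) × 0.331029 = 143.4 W/m².

Q̄ ≈ 143 W/m²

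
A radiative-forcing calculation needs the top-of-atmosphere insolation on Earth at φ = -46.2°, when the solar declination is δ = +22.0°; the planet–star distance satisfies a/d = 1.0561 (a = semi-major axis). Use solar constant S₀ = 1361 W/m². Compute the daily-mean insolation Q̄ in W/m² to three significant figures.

Q̄ ≈ 133 W/m²

cos H₀ = −tan(-46.2°) tan(+22.000°) = 0.4213, H₀ = 1.1359 rad.
Bracket: H₀ sin φ sin δ + cos φ cos δ sin H₀ = 1.1359×-0.72176×0.37461 + 0.69214×0.92718×0.90691 = -0.307123 + 0.581999 = 0.274876.
Inverse-square distance factor (a/d)² = 1.0561² = 1.115347.
Q̄ = (S₀/π) × 1.115347 × [bracket] = (1361/π) × 1.115347 × 0.274876 = 132.8 W/m².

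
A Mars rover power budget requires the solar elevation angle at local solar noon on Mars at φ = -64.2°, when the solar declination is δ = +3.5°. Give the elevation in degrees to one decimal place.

22.3°

At local noon the hour angle is zero, so the zenith angle equals |φ − δ| = |-64.2° − (+3.500°)| = 67.700°.
Elevation = 90° − 67.700° = 22.3°.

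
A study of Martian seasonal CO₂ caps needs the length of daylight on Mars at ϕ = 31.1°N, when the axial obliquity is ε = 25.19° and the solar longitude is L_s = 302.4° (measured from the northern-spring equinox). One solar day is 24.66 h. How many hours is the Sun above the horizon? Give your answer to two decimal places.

Solar declination: sin δ = sin ε · sin L_s = sin 25.19° × sin 302.4° = -0.35936, so δ = -21.061°.
cos h₀ = −tan ϕ · tan δ = −tan(+31.1°) × tan(-21.061°) = 0.2323, so h₀ = 1.3364 rad = 76.57°.
Daylight = 2h₀/(2π) × 24.66 h = (1.3364/π) × 24.66 = 10.49 h.

10.49 h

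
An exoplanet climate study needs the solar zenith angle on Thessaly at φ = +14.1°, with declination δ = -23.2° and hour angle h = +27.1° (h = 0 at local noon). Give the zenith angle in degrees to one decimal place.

θ_z = 45.8°

cos θ_z = sin φ sin δ + cos φ cos δ cos h = -0.095970 + 0.793575 = 0.697605.
θ_z = arccos(0.697605) = 45.8°.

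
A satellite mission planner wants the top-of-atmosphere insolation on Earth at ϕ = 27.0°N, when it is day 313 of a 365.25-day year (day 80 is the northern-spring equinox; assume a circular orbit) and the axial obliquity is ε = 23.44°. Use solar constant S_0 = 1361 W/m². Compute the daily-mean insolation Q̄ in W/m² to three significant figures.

Solar longitude: L_s = 360° × (313 − 80)/365.25 = 229.651°.
sin δ = sin 23.44° × sin 229.651° = -0.30316, so δ = -17.648°.
cos h₀ = −tan(+27.0°) tan(-17.648°) = 0.1621, h₀ = 1.4080 rad.
Bracket: h₀ sin ϕ sin δ + cos ϕ cos δ sin h₀ = 1.4080×0.45399×-0.30316 + 0.89101×0.95294×0.98677 = -0.193785 + 0.837846 = 0.644061.
Q̄ = (S_0/π) × [bracket] = (1361/π) × 0.644061 = 279.0 W/m².

Q̄ ≈ 279 W/m²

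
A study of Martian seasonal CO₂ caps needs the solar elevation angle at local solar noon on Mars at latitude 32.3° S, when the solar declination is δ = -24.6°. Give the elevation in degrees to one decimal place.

At local noon the hour angle is zero, so the zenith angle equals |ϕ − δ| = |-32.3° − (-24.600°)| = 7.700°.
Elevation = 90° − 7.700° = 82.3°.

82.3°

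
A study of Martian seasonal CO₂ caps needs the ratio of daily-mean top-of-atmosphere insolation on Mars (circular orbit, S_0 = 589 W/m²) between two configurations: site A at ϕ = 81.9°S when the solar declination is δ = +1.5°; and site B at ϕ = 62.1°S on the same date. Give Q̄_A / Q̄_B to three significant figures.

Q̄_A / Q̄_B ≈ 0.237

— Configuration A (ϕ=-81.9°):
cos h₀ = −tan(-81.9°) tan(+1.500°) = 0.1840, h₀ = 1.3858 rad.
Bracket: h₀ sin ϕ sin δ + cos ϕ cos δ sin h₀ = 1.3858×-0.99002×0.02618 + 0.14090×0.99966×0.98293 = -0.035918 + 0.138448 = 0.102530.
Q̄ = (S_0/π) × [bracket] = (589/π) × 0.102530 = 19.223 W/m².
— Configuration B (ϕ=-62.1°):
cos h₀ = −tan(-62.1°) tan(+1.500°) = 0.0495, h₀ = 1.5213 rad.
Bracket: h₀ sin ϕ sin δ + cos ϕ cos δ sin h₀ = 1.5213×-0.88377×0.02618 + 0.46793×0.99966×0.99878 = -0.035198 + 0.467200 = 0.432002.
Q̄ = (S_0/π) × [bracket] = (589/π) × 0.432002 = 80.994 W/m².
Ratio Q̄_A / Q̄_B = 19.223 / 80.994 = 0.2373.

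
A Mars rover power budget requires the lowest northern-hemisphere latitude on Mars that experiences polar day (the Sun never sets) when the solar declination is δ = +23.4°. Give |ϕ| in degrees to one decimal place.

|ϕ| = 66.6°

Polar day requires cos h₀ = −tan ϕ tan δ ≤ −1, i.e. tan ϕ tan δ ≥ 1.
The boundary is |tan ϕ| · |tan δ| = 1, so |ϕ| = 90° − |δ| = 90° − 23.4° = 66.6° in the northern hemisphere.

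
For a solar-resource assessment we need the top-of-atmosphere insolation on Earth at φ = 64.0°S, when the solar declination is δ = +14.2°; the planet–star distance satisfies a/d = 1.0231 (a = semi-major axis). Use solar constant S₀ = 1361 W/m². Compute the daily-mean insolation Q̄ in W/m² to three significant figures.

Q̄ ≈ 62.2 W/m²

cos H₀ = −tan(-64.0°) tan(+14.200°) = 0.5188, H₀ = 1.0253 rad.
Bracket: H₀ sin φ sin δ + cos φ cos δ sin H₀ = 1.0253×-0.89879×0.24531 + 0.43837×0.96945×0.85489 = -0.226060 + 0.363309 = 0.137249.
Inverse-square distance factor (a/d)² = 1.0231² = 1.046734.
Q̄ = (S₀/π) × 1.046734 × [bracket] = (1361/π) × 1.046734 × 0.137249 = 62.24 W/m².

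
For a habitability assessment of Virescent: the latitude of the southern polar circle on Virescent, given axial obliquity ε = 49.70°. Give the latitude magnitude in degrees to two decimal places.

The polar circle is the lowest latitude that experiences at least one full rotation of continuous darkness at the northern-summer solstice; it lies at |φ| = 90° − ε = 90° − 49.70° = 40.30°.

40.30°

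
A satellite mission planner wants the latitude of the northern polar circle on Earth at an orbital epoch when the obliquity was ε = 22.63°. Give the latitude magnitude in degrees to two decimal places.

67.37°

The polar circle is the lowest latitude that experiences at least one full rotation of continuous daylight at the northern-summer solstice; it lies at |ϕ| = 90° − ε = 90° − 22.63° = 67.37°.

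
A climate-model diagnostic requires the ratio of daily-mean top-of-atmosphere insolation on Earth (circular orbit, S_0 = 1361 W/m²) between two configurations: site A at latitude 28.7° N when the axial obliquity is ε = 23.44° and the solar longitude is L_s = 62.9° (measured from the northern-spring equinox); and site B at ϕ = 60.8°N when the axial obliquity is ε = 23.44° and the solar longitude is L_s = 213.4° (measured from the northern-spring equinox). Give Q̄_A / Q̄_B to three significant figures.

— Configuration A (ϕ=+28.7°):
Solar declination: sin δ = sin ε · sin L_s = sin 23.44° × sin 62.9° = 0.35412, so δ = +20.739°.
cos h₀ = −tan(+28.7°) tan(+20.739°) = -0.2073, h₀ = 1.7796 rad.
Bracket: h₀ sin ϕ sin δ + cos ϕ cos δ sin h₀ = 1.7796×0.48022×0.35412 + 0.87715×0.93520×0.97828 = 0.302631 + 0.802494 = 1.105125.
Q̄ = (S_0/π) × [bracket] = (1361/π) × 1.105125 = 478.76 W/m².
— Configuration B (ϕ=+60.8°):
Solar declination: sin δ = sin ε · sin L_s = sin 23.44° × sin 213.4° = -0.21897, so δ = -12.649°.
cos h₀ = −tan(+60.8°) tan(-12.649°) = 0.4016, h₀ = 1.1576 rad.
Bracket: h₀ sin ϕ sin δ + cos ϕ cos δ sin h₀ = 1.1576×0.87292×-0.21897 + 0.48786×0.97573×0.91583 = -0.221267 + 0.435953 = 0.214686.
Q̄ = (S_0/π) × [bracket] = (1361/π) × 0.214686 = 93.006 W/m².
Ratio Q̄_A / Q̄_B = 478.76 / 93.006 = 5.148.

Q̄_A / Q̄_B ≈ 5.15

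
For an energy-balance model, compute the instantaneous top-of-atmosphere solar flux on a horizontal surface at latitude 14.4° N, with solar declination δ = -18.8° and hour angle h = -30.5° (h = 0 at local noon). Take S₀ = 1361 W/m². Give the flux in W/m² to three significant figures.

cos θ_z = sin φ sin δ + cos φ cos δ cos h = -0.080144 + 0.790035 = 0.709891.
Flux = S₀ · cos θ_z = 1361 × 0.709891 = 966.2 W/m².

966 W/m²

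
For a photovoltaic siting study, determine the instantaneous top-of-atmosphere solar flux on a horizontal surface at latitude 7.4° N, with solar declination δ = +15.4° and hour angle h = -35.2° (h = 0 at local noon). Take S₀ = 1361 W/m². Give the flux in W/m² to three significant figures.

1.11e+03 W/m²

cos θ_z = sin φ sin δ + cos φ cos δ cos h = 0.034202 + 0.781244 = 0.815446.
Flux = S₀ · cos θ_z = 1361 × 0.815446 = 1110 W/m².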